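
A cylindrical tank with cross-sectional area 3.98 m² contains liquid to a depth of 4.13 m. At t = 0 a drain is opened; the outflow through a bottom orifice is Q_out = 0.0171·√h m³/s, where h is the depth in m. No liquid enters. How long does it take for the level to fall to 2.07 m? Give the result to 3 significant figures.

With no inflow, A dh/dt = −0.0171 √h.
∫ h^(−1/2) dh = −(0.0171/A) ∫ dt, giving 2√h = 2√h₀ − (0.0171/A) t.
t = 2A(√h₀ − √h)/0.0171 = 2·3.98·(√4.13 − √2.07)/0.0171
  = 7.9600 × (2.0322 − 1.4387) / 0.0171 = 276.27 s.

276 s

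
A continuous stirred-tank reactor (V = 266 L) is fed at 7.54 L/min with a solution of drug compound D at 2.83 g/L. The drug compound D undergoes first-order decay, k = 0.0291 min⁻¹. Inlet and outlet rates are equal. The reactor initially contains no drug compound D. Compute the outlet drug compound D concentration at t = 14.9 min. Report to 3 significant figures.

V dC/dt = Q(C_in − C) − k V C.
This is linear with rate a = Q/V + k = 0.057446 min⁻¹.
C_ss = Q C_in/(Q + kV) = 1.3964 g/L; C(t) = C_ss + (C₀ − C_ss) e^(−a t).
C(14.9) = 1.3964 + (-1.3964)·e^(−0.057446·14.9) = 1.3964 + (-1.3964)·0.42488 = 0.80311 g/L.

0.803 g/L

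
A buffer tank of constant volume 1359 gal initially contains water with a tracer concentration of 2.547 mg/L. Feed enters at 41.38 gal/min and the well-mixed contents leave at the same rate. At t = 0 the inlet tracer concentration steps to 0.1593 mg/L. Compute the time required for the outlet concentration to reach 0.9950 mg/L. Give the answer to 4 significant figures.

Transient balance on the dissolved component: V dC/dt = Q(C_in − C), so τ = V/Q = 32.8420 min.
C(t) = C_in + (C₀ − C_in) e^(−t/τ). Set C = 0.9950 and solve for t:
e^(−t/τ) = (C − C_in)/(C₀ − C_in) = (0.9950 − 0.1593)/(2.547 − 0.1593) = 0.350002
t = −τ ln(…) = 32.8420 × 1.04982 = 34.4780 min.

34.48 min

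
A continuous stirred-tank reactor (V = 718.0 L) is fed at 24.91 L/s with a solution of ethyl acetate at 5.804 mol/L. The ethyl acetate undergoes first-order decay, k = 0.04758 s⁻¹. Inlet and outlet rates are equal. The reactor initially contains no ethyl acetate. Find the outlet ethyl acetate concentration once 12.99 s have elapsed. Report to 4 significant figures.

1.607 mol/L

V dC/dt = Q(C_in − C) − k V C.
dC/dt = (Q/V) C_in − (Q/V + k) C; effective rate a = Q/V + k = 0.0346936 + 0.04758 = 0.0822736 s⁻¹.
C_ss = Q C_in/(Q + kV) = 2.44746 mol/L; C(t) = C_ss + (C₀ − C_ss) e^(−a t).
C(12.99) = 2.44746 + (-2.44746)·e^(−0.0822736·12.99) = 2.44746 + (-2.44746)·0.343443 = 1.60690 mol/L.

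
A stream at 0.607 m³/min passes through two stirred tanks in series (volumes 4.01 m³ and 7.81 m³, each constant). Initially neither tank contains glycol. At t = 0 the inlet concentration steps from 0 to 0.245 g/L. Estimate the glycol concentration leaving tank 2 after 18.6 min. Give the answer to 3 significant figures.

Species balance on tank i: dCᵢ/dt = (Cᵢ₋₁ − Cᵢ)/τᵢ with τᵢ = Vᵢ/Q.
τ₁ = 4.01/0.607 = 6.6063 min; τ₂ = 7.81/0.607 = 12.867 min.
Tank 1: C₁ = C_in(1 − e^(−t/τ₁)). Tank 2 (τ₁ ≠ τ₂): C₂ = C_in[1 − (τ₁ e^(−t/τ₁) − τ₂ e^(−t/τ₂))/(τ₁ − τ₂)].
At t = 18.6: e^(−t/τ₁) = 0.059874, e^(−t/τ₂) = 0.23560.
C₂ = 0.245·[1 − (6.6063·0.059874 − 12.867·0.23560)/(-6.2603)] = 0.245·0.57896 = 0.14184 g/L.

0.142 g/L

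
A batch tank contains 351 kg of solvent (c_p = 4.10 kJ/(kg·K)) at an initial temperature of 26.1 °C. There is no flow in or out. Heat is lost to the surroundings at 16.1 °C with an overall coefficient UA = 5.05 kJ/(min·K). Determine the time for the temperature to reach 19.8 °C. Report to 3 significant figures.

First-law balance (no shaft work): M c_p dT/dt = −UA(T − T_amb).
τ = M c_p/UA = 284.97 min; T_ss = T_amb = 16.100 °C.
T(t) = T_ss + (T₀ − T_ss)e^(−t/τ); set T = 19.8:
t = −τ ln[(T − T_ss)/(T₀ − T_ss)] = −284.97 · ln(0.37000) = 283.33 min.

283 min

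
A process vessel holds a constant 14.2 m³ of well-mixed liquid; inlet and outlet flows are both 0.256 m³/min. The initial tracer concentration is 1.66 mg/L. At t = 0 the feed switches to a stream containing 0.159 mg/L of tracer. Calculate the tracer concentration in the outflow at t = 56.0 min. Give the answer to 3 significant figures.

0.706 mg/L

Unsteady species balance (constant V, well mixed): V dC/dt = Q(C_in − C).
Rewrite as dC/dt + C/τ = C_in/τ, τ = V/Q = 55.469 min.
Integrating: C(t) = C_in + (C₀ − C_in) e^(−t/τ).
C(56.0) = 0.159 + (1.66 − 0.159)·e^(−56.0/55.469) = 0.159 + (1.5010)·0.36437 = 0.70592 mg/L.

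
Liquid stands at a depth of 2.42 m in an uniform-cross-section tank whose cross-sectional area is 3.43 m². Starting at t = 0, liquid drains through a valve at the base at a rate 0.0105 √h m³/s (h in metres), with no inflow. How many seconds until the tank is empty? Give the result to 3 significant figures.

Mass balance (ρ constant): A dh/dt = −0.0105 √h.
This is separable: 2 d(√h)/dt = −0.0105/A, so √h = √h₀ − (0.0105/(2A)) t.
Set h = 0: 2√h₀ = (0.0105/A) t_empty ⇒ t_empty = 2A√h₀/0.0105.
t_empty = 2·3.43·√2.42/0.0105 = 6.8600·1.5556/0.0105 = 1016.3 s.

1020 s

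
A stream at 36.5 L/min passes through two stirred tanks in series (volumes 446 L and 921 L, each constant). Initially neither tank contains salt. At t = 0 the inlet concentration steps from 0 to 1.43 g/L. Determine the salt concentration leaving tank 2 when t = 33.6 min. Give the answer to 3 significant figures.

Time constants: τᵢ = Vᵢ/Q for each well-mixed tank.
τ₁ = 446/36.5 = 12.219 min; τ₂ = 921/36.5 = 25.233 min.
Solving the cascade with C₁(0)=C₂(0)=0 gives C₂(t) = C_in[1 − (τ₁ e^(−t/τ₁) − τ₂ e^(−t/τ₂))/(τ₁ − τ₂)].
At t = 33.6: e^(−t/τ₁) = 0.063942, e^(−t/τ₂) = 0.26406.
C₂ = 1.43·[1 − (12.219·0.063942 − 25.233·0.26406)/(-13.014)] = 1.43·0.54805 = 0.78371 g/L.

0.784 g/L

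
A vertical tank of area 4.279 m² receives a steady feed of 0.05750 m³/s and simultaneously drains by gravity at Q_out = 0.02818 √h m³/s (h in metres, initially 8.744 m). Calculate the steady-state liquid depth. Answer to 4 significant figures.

4.163 m

Level balance: A dh/dt = 0.05750 − 0.02818 √h. Setting dh/dt = 0:
Q_in = 0.02818 √h_ss ⇒ √h_ss = 0.05750/0.02818 = 2.04045.
h_ss = 2.04045² = 4.16345 m. (Since h₀ = 8.744 m > h_ss, the level will fall toward this value.)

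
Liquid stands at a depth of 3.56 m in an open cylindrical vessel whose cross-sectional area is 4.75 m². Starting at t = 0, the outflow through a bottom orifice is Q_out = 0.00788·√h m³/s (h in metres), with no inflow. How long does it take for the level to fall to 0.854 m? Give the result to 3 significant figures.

1160 s

A dh/dt = −Q_out = −0.00788 √h.
This is separable: 2 d(√h)/dt = −0.00788/A, so √h = √h₀ − (0.00788/(2A)) t.
t = 2A(√h₀ − √h)/0.00788 = 2·4.75·(√3.56 − √0.854)/0.00788
  = 9.5000 × (1.8868 − 0.92412) / 0.00788 = 1160.6 s.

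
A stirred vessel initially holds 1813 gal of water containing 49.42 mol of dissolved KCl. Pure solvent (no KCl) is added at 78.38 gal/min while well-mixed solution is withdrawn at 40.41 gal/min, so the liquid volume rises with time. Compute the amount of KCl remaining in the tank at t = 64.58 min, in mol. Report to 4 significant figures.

19.88 mol

Total volume: dV/dt = Q_in − Q_out = 37.9700 gal/min, so V(t) = 1813 + 37.9700 t and V(64.58) = 4265.10 gal.
No KCl enters, so dm/dt = −Q_out · (m/V).
dm/m = −Q_out dt/(V₀ + 37.9700 t); integrating gives ln(m/m₀) = −(Q_out/(Q_in−Q_out)) ln(V/V₀).
m = m₀ (V₀/V)^(Q_out/(Q_in−Q_out)) = 49.42 × (1813/4265.10)^(1.06426) = 19.8836 mol.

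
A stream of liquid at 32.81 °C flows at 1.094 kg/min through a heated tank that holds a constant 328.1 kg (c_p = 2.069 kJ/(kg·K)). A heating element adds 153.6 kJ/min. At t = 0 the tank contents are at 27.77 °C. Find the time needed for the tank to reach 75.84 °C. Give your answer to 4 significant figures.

M c_p dT/dt = ṁ c_p (T_in − T) + Q̇.
τ = M/ṁ = 299.909 min; T_ss = T_in + Q̇/(ṁ c_p) = 100.670 °C.
T(t) = T_ss + (T₀ − T_ss) e^(−t/τ). Set T = 75.84:
e^(−t/τ) = (75.84 − 100.670)/(27.77 − 100.670) = 0.340603
t = −299.909 · ln(0.340603) = 323.013 min.

323.0 min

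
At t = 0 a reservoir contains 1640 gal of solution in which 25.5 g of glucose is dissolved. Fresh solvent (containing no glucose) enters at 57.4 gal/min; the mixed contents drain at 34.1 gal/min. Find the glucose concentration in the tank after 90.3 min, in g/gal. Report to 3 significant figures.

Let m(t) be the amount of glucose. Volume: V(t) = V₀ + (Q_in − Q_out) t = 1640 + 23.300 t; V(90.3) = 3744.0 gal.
Species balance (pure solvent in): dm/dt = −Q_out · m/V(t).
dm/m = −Q_out dt/(V₀ + 23.300 t); integrating gives ln(m/m₀) = −(Q_out/(Q_in−Q_out)) ln(V/V₀).
m = m₀ (V₀/V)^(Q_out/(Q_in−Q_out)) = 25.5 × (1640/3744.0)^(1.4635) = 7.6187 g.
C = m/V = 7.6187/3744.0 = 0.0020349 g/gal.

0.00203 g/gal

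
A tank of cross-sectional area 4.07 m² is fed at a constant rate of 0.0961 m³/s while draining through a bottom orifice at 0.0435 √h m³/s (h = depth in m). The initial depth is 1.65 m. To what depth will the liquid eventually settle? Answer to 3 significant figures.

4.88 m

Level balance: A dh/dt = 0.0961 − 0.0435 √h. Setting dh/dt = 0:
Q_in = 0.0435 √h_ss ⇒ √h_ss = 0.0961/0.0435 = 2.2092.
h_ss = 2.2092² = 4.8805 m. (Since h₀ = 1.65 m < h_ss, the level will rise toward this value.)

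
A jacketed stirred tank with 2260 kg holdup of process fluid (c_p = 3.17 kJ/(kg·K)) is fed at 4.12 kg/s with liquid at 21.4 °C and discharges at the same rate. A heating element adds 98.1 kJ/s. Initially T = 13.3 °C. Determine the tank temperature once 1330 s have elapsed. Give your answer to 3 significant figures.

M c_p dT/dt = ṁ c_p (T_in − T) + Q̇.
τ = M/ṁ = 548.54 s; T_ss = T_in + Q̇/(ṁ c_p) = 21.4 + 98.1/(4.12·3.17) = 28.911 °C.
This is linear first-order; T(t) = T_ss + (T₀ − T_ss) e^(−t/τ).
T(1330) = 28.911 + (-15.611)·e^(−1330/548.54) = 28.911 + (-15.611)·0.088513 = 27.529 °C.

27.5 °C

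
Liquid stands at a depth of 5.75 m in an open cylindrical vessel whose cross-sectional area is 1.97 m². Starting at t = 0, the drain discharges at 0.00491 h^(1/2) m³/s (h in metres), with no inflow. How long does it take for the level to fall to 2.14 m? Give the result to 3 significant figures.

A dh/dt = −Q_out = −0.00491 √h.
∫ h^(−1/2) dh = −(0.00491/A) ∫ dt, giving 2√h = 2√h₀ − (0.00491/A) t.
t = 2A(√h₀ − √h)/0.00491 = 2·1.97·(√5.75 − √2.14)/0.00491
  = 3.9400 × (2.3979 − 1.4629) / 0.00491 = 750.32 s.

750 s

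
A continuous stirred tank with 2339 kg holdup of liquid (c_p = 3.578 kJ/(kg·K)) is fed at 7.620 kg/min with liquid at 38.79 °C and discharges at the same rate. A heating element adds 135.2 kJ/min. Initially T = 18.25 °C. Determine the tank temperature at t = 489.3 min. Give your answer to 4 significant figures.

38.57 °C

M c_p dT/dt = ṁ c_p (T_in − T) + Q̇.
Rearrange: dT/dt = (T_ss − T)/τ with τ = M/ṁ = 306.955 min and T_ss = T_in + Q̇/(ṁ c_p) = 43.7489 °C.
Solution: T(t) = T_ss + (T₀ − T_ss) e^(−t/τ).
T(489.3) = 43.7489 + (-25.4989)·e^(−489.3/306.955) = 43.7489 + (-25.4989)·0.203103 = 38.5700 °C.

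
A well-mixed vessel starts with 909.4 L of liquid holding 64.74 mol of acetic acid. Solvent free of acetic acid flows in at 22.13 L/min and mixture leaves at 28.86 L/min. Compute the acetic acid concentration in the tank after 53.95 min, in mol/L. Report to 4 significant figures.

0.01333 mol/L

Let m(t) be the amount of acetic acid. Volume: V(t) = V₀ + (Q_in − Q_out) t = 909.4 − 6.73000 t; V(53.95) = 546.316 L.
Species balance (pure solvent in): dm/dt = −Q_out · m/V(t).
Separate: dm/m = −Q_out dt/V(t) ⇒ ln(m/m₀) = −(Q_out/(Q_in−Q_out)) ln(V/V₀).
m = m₀ (V₀/V)^(Q_out/(Q_in−Q_out)) = 64.74 × (909.4/546.316)^(-4.28826) = 7.28006 mol.
C = m/V = 7.28006/546.316 = 0.0133257 mol/L.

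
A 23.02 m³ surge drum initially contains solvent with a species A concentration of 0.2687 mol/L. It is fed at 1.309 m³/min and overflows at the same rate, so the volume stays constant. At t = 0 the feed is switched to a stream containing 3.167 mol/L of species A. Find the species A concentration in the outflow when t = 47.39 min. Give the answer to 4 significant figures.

Mass balance on the solute (V constant): V dC/dt = Q(C_in − C).
So dC/dt = (C_in − C)/τ with τ = V/Q = 23.02/1.309 = 17.5859 min.
C approaches C_in exponentially: C(t) = C_in + (C₀ − C_in) e^(−t/τ).
C(47.39) = 3.167 + (0.2687 − 3.167)·e^(−47.39/17.5859) = 3.167 + (-2.89830)·0.0675582 = 2.97120 mol/L.

2.971 mol/L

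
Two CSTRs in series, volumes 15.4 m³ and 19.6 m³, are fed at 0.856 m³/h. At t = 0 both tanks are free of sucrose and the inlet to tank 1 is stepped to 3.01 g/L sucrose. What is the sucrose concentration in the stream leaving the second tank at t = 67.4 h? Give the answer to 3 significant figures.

2.53 g/L

Time constants: τᵢ = Vᵢ/Q for each well-mixed tank.
τ₁ = 15.4/0.856 = 17.991 h; τ₂ = 19.6/0.856 = 22.897 h.
Tank 1: C₁ = C_in(1 − e^(−t/τ₁)). Tank 2 (τ₁ ≠ τ₂): C₂ = C_in[1 − (τ₁ e^(−t/τ₁) − τ₂ e^(−t/τ₂))/(τ₁ − τ₂)].
At t = 67.4: e^(−t/τ₁) = 0.023603, e^(−t/τ₂) = 0.052676.
C₂ = 3.01·[1 − (17.991·0.023603 − 22.897·0.052676)/(-4.9065)] = 3.01·0.84072 = 2.5306 g/L.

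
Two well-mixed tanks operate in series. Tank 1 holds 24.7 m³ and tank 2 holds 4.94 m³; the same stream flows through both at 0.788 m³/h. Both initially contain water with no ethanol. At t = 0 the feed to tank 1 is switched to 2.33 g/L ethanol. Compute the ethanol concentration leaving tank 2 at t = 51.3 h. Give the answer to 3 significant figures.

Species balance on tank i: dCᵢ/dt = (Cᵢ₋₁ − Cᵢ)/τᵢ with τᵢ = Vᵢ/Q.
τ₁ = 24.7/0.788 = 31.345 h; τ₂ = 4.94/0.788 = 6.2690 h.
Tank 1: C₁ = C_in(1 − e^(−t/τ₁)). Tank 2 (τ₁ ≠ τ₂): C₂ = C_in[1 − (τ₁ e^(−t/τ₁) − τ₂ e^(−t/τ₂))/(τ₁ − τ₂)].
At t = 51.3: e^(−t/τ₁) = 0.19464, e^(−t/τ₂) = 0.00027934.
C₂ = 2.33·[1 − (31.345·0.19464 − 6.2690·0.00027934)/(25.076)] = 2.33·0.75677 = 1.7633 g/L.

1.76 g/L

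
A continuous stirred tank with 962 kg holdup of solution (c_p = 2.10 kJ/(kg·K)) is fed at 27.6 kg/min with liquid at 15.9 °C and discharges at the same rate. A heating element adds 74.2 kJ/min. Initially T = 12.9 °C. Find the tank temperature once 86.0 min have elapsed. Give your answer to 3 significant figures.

First-law balance (no shaft work): M c_p dT/dt = ṁ c_p (T_in − T) + 74.2.
τ = M/ṁ = 34.855 min; T_ss = T_in + Q̇/(ṁ c_p) = 15.9 + 74.2/(27.6·2.10) = 17.180 °C.
Integrating: T(t) = T_ss + (T₀ − T_ss) e^(−t/τ).
T(86.0) = 17.180 + (-4.2802)·e^(−86.0/34.855) = 17.180 + (-4.2802)·0.084808 = 16.817 °C.

16.8 °C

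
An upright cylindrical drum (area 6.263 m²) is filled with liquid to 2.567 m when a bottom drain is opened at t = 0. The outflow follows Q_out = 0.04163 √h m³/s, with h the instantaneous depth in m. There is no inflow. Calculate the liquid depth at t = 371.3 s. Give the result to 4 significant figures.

A dh/dt = −Q_out = −0.04163 √h.
This is separable: 2 d(√h)/dt = −0.04163/A, so √h = √h₀ − (0.04163/(2A)) t.
√h = √2.567 − 0.04163·371.3/(2·6.263) = 1.60219 − 1.23401 = 0.368175.
h = 0.368175² = 0.135553 m.

0.1356 m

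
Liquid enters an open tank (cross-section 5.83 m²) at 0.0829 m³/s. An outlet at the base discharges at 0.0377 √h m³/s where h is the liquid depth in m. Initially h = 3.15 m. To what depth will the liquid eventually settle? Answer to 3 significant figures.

4.84 m

A dh/dt = Q_in − 0.0377 √h. Steady state requires inflow = outflow:
Q_in = 0.0377 √h_ss ⇒ √h_ss = 0.0829/0.0377 = 2.1989.
h_ss = 2.1989² = 4.8353 m. (Since h₀ = 3.15 m < h_ss, the level will rise toward this value.)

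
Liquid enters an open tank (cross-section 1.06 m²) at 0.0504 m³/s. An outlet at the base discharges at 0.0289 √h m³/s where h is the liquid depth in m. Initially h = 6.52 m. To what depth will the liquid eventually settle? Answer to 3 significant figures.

3.04 m

A dh/dt = Q_in − 0.0289 √h. Steady state requires inflow = outflow:
Q_in = 0.0289 √h_ss ⇒ √h_ss = 0.0504/0.0289 = 1.7439.
h_ss = 1.7439² = 3.0413 m. (Since h₀ = 6.52 m > h_ss, the level will fall toward this value.)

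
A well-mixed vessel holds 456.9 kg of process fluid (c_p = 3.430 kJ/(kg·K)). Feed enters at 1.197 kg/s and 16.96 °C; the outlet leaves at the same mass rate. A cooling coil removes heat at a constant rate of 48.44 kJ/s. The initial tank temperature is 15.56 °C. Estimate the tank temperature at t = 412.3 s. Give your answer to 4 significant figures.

8.692 °C

First-law balance (no shaft work): M c_p dT/dt = ṁ c_p (T_in − T) − 48.44.
τ = M/ṁ = 381.704 s; T_ss = T_in − Q̇/(ṁ c_p) = 16.96 − 48.44/(1.197·3.430) = 5.16180 °C.
Integrating: T(t) = T_ss + (T₀ − T_ss) e^(−t/τ).
T(412.3) = 5.16180 + (10.3982)·e^(−412.3/381.704) = 5.16180 + (10.3982)·0.339543 = 8.69243 °C.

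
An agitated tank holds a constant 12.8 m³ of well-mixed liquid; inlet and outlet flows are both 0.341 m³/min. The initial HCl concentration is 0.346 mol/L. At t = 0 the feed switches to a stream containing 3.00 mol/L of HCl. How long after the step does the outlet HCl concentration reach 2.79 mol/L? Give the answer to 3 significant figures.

95.2 min

Mass balance on the solute (V constant): V dC/dt = Q(C_in − C), so τ = V/Q = 37.537 min.
C(t) = C_in + (C₀ − C_in) e^(−t/τ). Set C = 2.79 and solve for t:
e^(−t/τ) = (C − C_in)/(C₀ − C_in) = (2.79 − 3.00)/(0.346 − 3.00) = 0.079126
t = −τ ln(…) = 37.537 × 2.5367 = 95.220 min.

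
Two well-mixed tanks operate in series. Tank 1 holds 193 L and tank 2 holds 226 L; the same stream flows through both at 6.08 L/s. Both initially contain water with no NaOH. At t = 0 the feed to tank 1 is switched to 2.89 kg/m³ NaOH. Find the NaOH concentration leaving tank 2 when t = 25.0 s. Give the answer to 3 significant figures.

0.478 kg/m³

Time constants: τᵢ = Vᵢ/Q for each well-mixed tank.
τ₁ = 193/6.08 = 31.743 s; τ₂ = 226/6.08 = 37.171 s.
Solving the cascade with C₁(0)=C₂(0)=0 gives C₂(t) = C_in[1 − (τ₁ e^(−t/τ₁) − τ₂ e^(−t/τ₂))/(τ₁ − τ₂)].
At t = 25.0: e^(−t/τ₁) = 0.45495, e^(−t/τ₂) = 0.51040.
C₂ = 2.89·[1 − (31.743·0.45495 − 37.171·0.51040)/(-5.4276)] = 2.89·0.16533 = 0.47780 kg/m³.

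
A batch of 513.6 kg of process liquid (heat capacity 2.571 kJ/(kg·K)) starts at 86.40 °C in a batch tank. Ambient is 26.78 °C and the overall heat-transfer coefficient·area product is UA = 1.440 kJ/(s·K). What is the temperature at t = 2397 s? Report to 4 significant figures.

Lumped-capacitance energy balance: M c_p dT/dt = UA(T_amb − T).
dT/dt = (T_ss − T)/τ with T_ss = T_amb = 26.7800 °C, τ = M c_p/UA = 513.6·2.571/1.440 = 916.990 s.
This is linear first-order; T(t) = T_ss + (T₀ − T_ss) e^(−t/τ).
T(2397) = 26.7800 + (59.6200)·0.0732419 = 31.1467 °C.

31.15 °C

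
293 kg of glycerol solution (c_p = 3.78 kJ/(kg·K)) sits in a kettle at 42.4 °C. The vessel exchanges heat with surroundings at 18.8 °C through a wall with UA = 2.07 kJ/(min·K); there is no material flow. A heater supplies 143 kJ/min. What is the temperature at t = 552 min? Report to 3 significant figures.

71.7 °C

Unsteady energy balance on the tank contents: M c_p dT/dt = −UA(T − T_amb) + Q̇.
dT/dt = (T_ss − T)/τ with T_ss = T_amb + Q̇/UA = 18.8 + 143/2.07 = 87.882 °C, τ = M c_p/UA = 293·3.78/2.07 = 535.04 min.
Integrating: T(t) = T_ss + (T₀ − T_ss) e^(−t/τ).
T(552) = 87.882 + (-45.482)·0.35640 = 71.672 °C.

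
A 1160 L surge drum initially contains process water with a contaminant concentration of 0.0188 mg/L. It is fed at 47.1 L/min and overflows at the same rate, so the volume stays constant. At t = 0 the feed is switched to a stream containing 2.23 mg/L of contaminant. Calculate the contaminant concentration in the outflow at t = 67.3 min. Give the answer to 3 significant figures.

2.09 mg/L

Species balance on the tank: V dC/dt = Q(C_in − C).
Rewrite as dC/dt + C/τ = C_in/τ, τ = V/Q = 24.628 min.
This is linear first-order; C(t) = C_in + (C₀ − C_in) e^(−t/τ).
C(67.3) = 2.23 + (0.0188 − 2.23)·e^(−67.3/24.628) = 2.23 + (-2.2112)·0.065049 = 2.0862 mg/L.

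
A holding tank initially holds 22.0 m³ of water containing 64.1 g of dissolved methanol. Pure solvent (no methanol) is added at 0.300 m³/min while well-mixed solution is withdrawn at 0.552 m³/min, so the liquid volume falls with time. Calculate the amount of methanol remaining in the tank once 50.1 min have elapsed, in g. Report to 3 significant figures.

Let m(t) be the amount of methanol. Volume: V(t) = V₀ + (Q_in − Q_out) t = 22.0 − 0.25200 t; V(50.1) = 9.3748 m³.
No methanol enters, so dm/dt = −Q_out · (m/V).
Separate: dm/m = −Q_out dt/V(t) ⇒ ln(m/m₀) = −(Q_out/(Q_in−Q_out)) ln(V/V₀).
m = m₀ (V₀/V)^(Q_out/(Q_in−Q_out)) = 64.1 × (22.0/9.3748)^(-2.1905) = 9.8940 g.

9.89 g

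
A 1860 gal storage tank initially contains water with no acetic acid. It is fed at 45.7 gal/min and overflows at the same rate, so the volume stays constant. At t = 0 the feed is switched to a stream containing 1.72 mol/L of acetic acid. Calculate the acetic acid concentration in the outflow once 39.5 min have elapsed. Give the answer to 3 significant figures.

1.07 mol/L

Mass balance on the solute (V constant): V dC/dt = Q(C_in − C).
Time constant τ = V/Q = 1860/45.7 = 40.700 min.
This is linear first-order; C(t) = C_in + (C₀ − C_in) e^(−t/τ).
C(39.5) = 1.72 + (0 − 1.72)·e^(−39.5/40.700) = 1.72 + (-1.7200)·0.37889 = 1.0683 mol/L.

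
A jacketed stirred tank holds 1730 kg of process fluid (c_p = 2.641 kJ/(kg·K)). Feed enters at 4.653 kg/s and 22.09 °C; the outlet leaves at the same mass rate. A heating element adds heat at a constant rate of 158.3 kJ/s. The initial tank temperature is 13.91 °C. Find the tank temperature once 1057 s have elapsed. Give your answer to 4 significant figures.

33.74 °C

M c_p dT/dt = ṁ c_p (T_in − T) + Q̇.
τ = M/ṁ = 371.803 s; T_ss = T_in + Q̇/(ṁ c_p) = 22.09 + 158.3/(4.653·2.641) = 34.9719 °C.
T approaches T_ss exponentially: T(t) = T_ss + (T₀ − T_ss) e^(−t/τ).
T(1057) = 34.9719 + (-21.0619)·e^(−1057/371.803) = 34.9719 + (-21.0619)·0.0582563 = 33.7449 °C.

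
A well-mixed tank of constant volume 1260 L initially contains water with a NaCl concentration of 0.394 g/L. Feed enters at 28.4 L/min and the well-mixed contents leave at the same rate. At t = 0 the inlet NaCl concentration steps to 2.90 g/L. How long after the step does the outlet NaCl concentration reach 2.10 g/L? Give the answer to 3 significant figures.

Transient balance on the dissolved component: V dC/dt = Q(C_in − C), so τ = V/Q = 44.366 min.
C(t) = C_in + (C₀ − C_in) e^(−t/τ). Set C = 2.10 and solve for t:
e^(−t/τ) = (C − C_in)/(C₀ − C_in) = (2.10 − 2.90)/(0.394 − 2.90) = 0.31923
t = −τ ln(…) = 44.366 × 1.1418 = 50.659 min.

50.7 min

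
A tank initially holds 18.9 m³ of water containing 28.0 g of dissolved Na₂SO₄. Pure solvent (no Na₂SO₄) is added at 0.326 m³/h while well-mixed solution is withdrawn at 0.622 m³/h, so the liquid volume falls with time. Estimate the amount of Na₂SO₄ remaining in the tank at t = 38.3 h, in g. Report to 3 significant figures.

Total volume: dV/dt = Q_in − Q_out = -0.29600 m³/h, so V(t) = 18.9 − 0.29600 t and V(38.3) = 7.5632 m³.
Solute balance: dm/dt = 0 − Q_out C = −Q_out m/V(t).
dm/m = −Q_out dt/(V₀ − 0.29600 t); integrating gives ln(m/m₀) = −(Q_out/(Q_in−Q_out)) ln(V/V₀).
m = m₀ (V₀/V)^(Q_out/(Q_in−Q_out)) = 28.0 × (18.9/7.5632)^(-2.1014) = 4.0863 g.

4.09 g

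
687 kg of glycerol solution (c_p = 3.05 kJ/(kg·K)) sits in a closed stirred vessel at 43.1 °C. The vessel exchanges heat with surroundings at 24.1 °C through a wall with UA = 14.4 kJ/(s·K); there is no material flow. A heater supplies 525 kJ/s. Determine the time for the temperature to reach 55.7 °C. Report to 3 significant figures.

Lumped-capacitance energy balance: M c_p dT/dt = UA(T_amb − T) + Q̇.
τ = M c_p/UA = 145.51 s; T_ss = T_amb + Q̇/UA = 24.1 + 525/14.4 = 60.558 °C.
T(t) = T_ss + (T₀ − T_ss)e^(−t/τ); set T = 55.7:
t = −τ ln[(T − T_ss)/(T₀ − T_ss)] = −145.51 · ln(0.27828) = 186.13 s.

186 s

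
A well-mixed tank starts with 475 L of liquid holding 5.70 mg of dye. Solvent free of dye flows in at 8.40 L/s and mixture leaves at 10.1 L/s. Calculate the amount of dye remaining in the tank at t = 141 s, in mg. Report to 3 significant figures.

Let m(t) be the amount of dye. Volume: V(t) = V₀ + (Q_in − Q_out) t = 475 − 1.7000 t; V(141) = 235.30 L.
No dye enters, so dm/dt = −Q_out · (m/V).
Separate: dm/m = −Q_out dt/V(t) ⇒ ln(m/m₀) = −(Q_out/(Q_in−Q_out)) ln(V/V₀).
m = m₀ (V₀/V)^(Q_out/(Q_in−Q_out)) = 5.70 × (475/235.30)^(-5.9412) = 0.087779 mg.

0.0878 mg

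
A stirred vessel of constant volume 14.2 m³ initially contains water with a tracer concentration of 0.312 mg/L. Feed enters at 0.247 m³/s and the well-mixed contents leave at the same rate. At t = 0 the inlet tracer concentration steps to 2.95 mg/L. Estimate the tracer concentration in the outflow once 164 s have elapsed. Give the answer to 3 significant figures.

Species balance on the tank: V dC/dt = Q(C_in − C).
Rewrite as dC/dt + C/τ = C_in/τ, τ = V/Q = 57.490 s.
C approaches C_in exponentially: C(t) = C_in + (C₀ − C_in) e^(−t/τ).
C(164) = 2.95 + (0.312 − 2.95)·e^(−164/57.490) = 2.95 + (-2.6380)·0.057690 = 2.7978 mg/L.

2.80 mg/L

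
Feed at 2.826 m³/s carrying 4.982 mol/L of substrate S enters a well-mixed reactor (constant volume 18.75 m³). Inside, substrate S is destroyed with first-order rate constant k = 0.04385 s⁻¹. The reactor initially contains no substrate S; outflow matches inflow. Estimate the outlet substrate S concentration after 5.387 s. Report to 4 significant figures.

Accumulation = in − out − consumed: V dC/dt = Q C_in − Q C − k V C.
This is linear with rate a = Q/V + k = 0.194570 s⁻¹.
C_ss = Q C_in/(Q + kV) = 3.85921 mol/L; C(t) = C_ss + (C₀ − C_ss) e^(−a t).
C(5.387) = 3.85921 + (-3.85921)·e^(−0.194570·5.387) = 3.85921 + (-3.85921)·0.350586 = 2.50623 mol/L.

2.506 mol/L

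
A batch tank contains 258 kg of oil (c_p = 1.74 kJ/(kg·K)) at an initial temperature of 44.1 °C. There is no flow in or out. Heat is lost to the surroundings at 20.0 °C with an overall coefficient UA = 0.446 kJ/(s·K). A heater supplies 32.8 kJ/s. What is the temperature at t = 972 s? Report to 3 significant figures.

M c_p dT/dt = −UA(T − T_amb) + Q̇.
dT/dt = (T_ss − T)/τ with T_ss = T_amb + Q̇/UA = 20.0 + 32.8/0.446 = 93.543 °C, τ = M c_p/UA = 258·1.74/0.446 = 1006.5 s.
T approaches T_ss exponentially: T(t) = T_ss + (T₀ − T_ss) e^(−t/τ).
T(972) = 93.543 + (-49.443)·0.38073 = 74.719 °C.

74.7 °C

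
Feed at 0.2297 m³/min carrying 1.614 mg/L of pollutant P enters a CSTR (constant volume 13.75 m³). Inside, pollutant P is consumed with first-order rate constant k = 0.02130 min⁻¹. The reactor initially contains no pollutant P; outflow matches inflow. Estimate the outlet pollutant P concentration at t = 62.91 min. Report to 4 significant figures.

0.6445 mg/L

Accumulation = in − out − consumed: V dC/dt = Q C_in − Q C − k V C.
dC/dt = (Q/V) C_in − (Q/V + k) C; effective rate a = Q/V + k = 0.0167055 + 0.02130 = 0.0380055 min⁻¹.
C_ss = Q C_in/(Q + kV) = 0.709440 mg/L; C(t) = C_ss + (C₀ − C_ss) e^(−a t).
C(62.91) = 0.709440 + (-0.709440)·e^(−0.0380055·62.91) = 0.709440 + (-0.709440)·0.0915451 = 0.644495 mg/L.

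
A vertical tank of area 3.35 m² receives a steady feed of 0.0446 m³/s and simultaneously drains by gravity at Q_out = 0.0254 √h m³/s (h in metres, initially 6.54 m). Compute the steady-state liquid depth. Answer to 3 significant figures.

3.08 m

A dh/dt = Q_in − 0.0254 √h. Steady state requires inflow = outflow:
Q_in = 0.0254 √h_ss ⇒ √h_ss = 0.0446/0.0254 = 1.7559.
h_ss = 1.7559² = 3.0832 m. (Since h₀ = 6.54 m > h_ss, the level will fall toward this value.)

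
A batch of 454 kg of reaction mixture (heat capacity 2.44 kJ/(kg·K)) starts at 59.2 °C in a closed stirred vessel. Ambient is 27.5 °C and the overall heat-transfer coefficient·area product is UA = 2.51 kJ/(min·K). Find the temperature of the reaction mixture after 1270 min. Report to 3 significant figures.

29.3 °C

Lumped-capacitance energy balance: M c_p dT/dt = UA(T_amb − T).
dT/dt = (T_ss − T)/τ with T_ss = T_amb = 27.500 °C, τ = M c_p/UA = 454·2.44/2.51 = 441.34 min.
Solution: T(t) = T_ss + (T₀ − T_ss) e^(−t/τ).
T(1270) = 27.500 + (31.700)·0.056269 = 29.284 °C.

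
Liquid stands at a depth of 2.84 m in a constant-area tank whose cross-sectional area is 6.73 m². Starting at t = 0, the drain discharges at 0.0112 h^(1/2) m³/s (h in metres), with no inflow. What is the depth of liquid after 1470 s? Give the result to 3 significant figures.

0.213 m

A dh/dt = −Q_out = −0.0112 √h.
This is separable: 2 d(√h)/dt = −0.0112/A, so √h = √h₀ − (0.0112/(2A)) t.
√h = √2.84 − 0.0112·1470/(2·6.73) = 1.6852 − 1.2232 = 0.46205.
h = 0.46205² = 0.21349 m.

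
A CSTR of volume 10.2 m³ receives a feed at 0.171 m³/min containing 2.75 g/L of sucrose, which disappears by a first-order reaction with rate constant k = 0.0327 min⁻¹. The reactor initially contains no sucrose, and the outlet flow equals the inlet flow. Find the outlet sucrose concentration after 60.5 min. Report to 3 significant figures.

0.885 g/L

Accumulation = in − out − consumed: V dC/dt = Q C_in − Q C − k V C.
dC/dt = (Q/V) C_in − (Q/V + k) C; effective rate a = Q/V + k = 0.016765 + 0.0327 = 0.049465 min⁻¹.
C_ss = Q C_in/(Q + kV) = 0.93204 g/L; C(t) = C_ss + (C₀ − C_ss) e^(−a t).
C(60.5) = 0.93204 + (-0.93204)·e^(−0.049465·60.5) = 0.93204 + (-0.93204)·0.050156 = 0.88529 g/L.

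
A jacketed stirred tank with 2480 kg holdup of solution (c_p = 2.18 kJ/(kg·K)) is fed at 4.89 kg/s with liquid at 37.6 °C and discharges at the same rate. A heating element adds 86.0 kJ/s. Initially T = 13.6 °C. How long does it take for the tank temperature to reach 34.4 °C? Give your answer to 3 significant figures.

M c_p dT/dt = ṁ c_p (T_in − T) + Q̇.
τ = M/ṁ = 507.16 s; T_ss = T_in + Q̇/(ṁ c_p) = 45.667 °C.
T(t) = T_ss + (T₀ − T_ss) e^(−t/τ). Set T = 34.4:
e^(−t/τ) = (34.4 − 45.667)/(13.6 − 45.667) = 0.35137
t = −507.16 · ln(0.35137) = 530.45 s.

530 s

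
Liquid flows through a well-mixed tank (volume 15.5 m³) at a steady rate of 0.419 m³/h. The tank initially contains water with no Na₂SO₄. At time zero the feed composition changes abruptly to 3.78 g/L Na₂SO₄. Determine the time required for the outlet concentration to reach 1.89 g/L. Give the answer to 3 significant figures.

25.6 h

Species balance on the tank: V dC/dt = Q(C_in − C), so τ = V/Q = 36.993 h.
C(t) = C_in + (C₀ − C_in) e^(−t/τ). Set C = 1.89 and solve for t:
e^(−t/τ) = (C − C_in)/(C₀ − C_in) = (1.89 − 3.78)/(0 − 3.78) = 0.50000
t = −τ ln(…) = 36.993 × 0.69315 = 25.641 h.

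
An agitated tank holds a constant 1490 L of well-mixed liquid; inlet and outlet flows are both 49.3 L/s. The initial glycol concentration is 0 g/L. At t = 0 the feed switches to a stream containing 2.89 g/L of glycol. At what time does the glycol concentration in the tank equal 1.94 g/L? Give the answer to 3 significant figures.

33.6 s

Transient balance on the dissolved component: V dC/dt = Q(C_in − C), so τ = V/Q = 30.223 s.
C(t) = C_in + (C₀ − C_in) e^(−t/τ). Set C = 1.94 and solve for t:
e^(−t/τ) = (C − C_in)/(C₀ − C_in) = (1.94 − 2.89)/(0 − 2.89) = 0.32872
t = −τ ln(…) = 30.223 × 1.1125 = 33.625 s.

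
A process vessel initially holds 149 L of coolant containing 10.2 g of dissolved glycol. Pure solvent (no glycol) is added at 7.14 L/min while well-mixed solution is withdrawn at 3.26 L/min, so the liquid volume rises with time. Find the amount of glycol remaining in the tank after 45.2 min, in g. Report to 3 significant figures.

5.31 g

Total volume: dV/dt = Q_in − Q_out = 3.8800 L/min, so V(t) = 149 + 3.8800 t and V(45.2) = 324.38 L.
Species balance (pure solvent in): dm/dt = −Q_out · m/V(t).
Separate: dm/m = −Q_out dt/V(t) ⇒ ln(m/m₀) = −(Q_out/(Q_in−Q_out)) ln(V/V₀).
m = m₀ (V₀/V)^(Q_out/(Q_in−Q_out)) = 10.2 × (149/324.38)^(0.84021) = 5.3055 g.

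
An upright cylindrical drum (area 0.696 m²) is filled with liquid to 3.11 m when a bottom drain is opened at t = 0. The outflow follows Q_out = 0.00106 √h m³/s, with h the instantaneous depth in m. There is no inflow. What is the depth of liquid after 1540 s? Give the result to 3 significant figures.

With no inflow, A dh/dt = −0.00106 √h.
This is separable: 2 d(√h)/dt = −0.00106/A, so √h = √h₀ − (0.00106/(2A)) t.
√h = √3.11 − 0.00106·1540/(2·0.696) = 1.7635 − 1.1727 = 0.59082.
h = 0.59082² = 0.34907 m.

0.349 m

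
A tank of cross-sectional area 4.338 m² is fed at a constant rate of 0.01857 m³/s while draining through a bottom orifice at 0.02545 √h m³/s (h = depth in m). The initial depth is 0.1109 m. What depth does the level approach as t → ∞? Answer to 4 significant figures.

Accumulation of liquid (constant cross-section A): A dh/dt = Q_in − 0.02545 √h. At steady state dh/dt = 0:
Q_in = 0.02545 √h_ss ⇒ √h_ss = 0.01857/0.02545 = 0.729666.
h_ss = 0.729666² = 0.532412 m. (Since h₀ = 0.1109 m < h_ss, the level will rise toward this value.)

0.5324 m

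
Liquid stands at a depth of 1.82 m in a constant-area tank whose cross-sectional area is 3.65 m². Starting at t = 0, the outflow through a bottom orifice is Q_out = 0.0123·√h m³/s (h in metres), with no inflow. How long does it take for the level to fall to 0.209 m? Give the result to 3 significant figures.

529 s

Volume balance on the tank: A dh/dt = −0.0123 √h.
∫ h^(−1/2) dh = −(0.0123/A) ∫ dt, giving 2√h = 2√h₀ − (0.0123/A) t.
t = 2A(√h₀ − √h)/0.0123 = 2·3.65·(√1.82 − √0.209)/0.0123
  = 7.3000 × (1.3491 − 0.45717) / 0.0123 = 529.34 s.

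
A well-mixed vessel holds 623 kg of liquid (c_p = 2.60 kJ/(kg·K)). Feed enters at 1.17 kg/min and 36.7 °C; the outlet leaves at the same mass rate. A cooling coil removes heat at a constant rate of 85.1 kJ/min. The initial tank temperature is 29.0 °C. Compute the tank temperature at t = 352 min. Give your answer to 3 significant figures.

19.2 °C

M c_p dT/dt = ṁ c_p (T_in − T) − Q̇.
τ = M/ṁ = 532.48 min; T_ss = T_in − Q̇/(ṁ c_p) = 36.7 − 85.1/(1.17·2.60) = 8.7250 °C.
Solution: T(t) = T_ss + (T₀ − T_ss) e^(−t/τ).
T(352) = 8.7250 + (20.275)·e^(−352/532.48) = 8.7250 + (20.275)·0.51630 = 19.193 °C.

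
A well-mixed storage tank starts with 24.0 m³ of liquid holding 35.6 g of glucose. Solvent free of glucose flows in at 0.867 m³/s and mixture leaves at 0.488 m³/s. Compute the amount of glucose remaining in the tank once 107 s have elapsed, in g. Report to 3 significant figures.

9.96 g

Total volume: dV/dt = Q_in − Q_out = 0.37900 m³/s, so V(t) = 24.0 + 0.37900 t and V(107) = 64.553 m³.
No glucose enters, so dm/dt = −Q_out · (m/V).
Separate: dm/m = −Q_out dt/V(t) ⇒ ln(m/m₀) = −(Q_out/(Q_in−Q_out)) ln(V/V₀).
m = m₀ (V₀/V)^(Q_out/(Q_in−Q_out)) = 35.6 × (24.0/64.553)^(1.2876) = 9.9578 g.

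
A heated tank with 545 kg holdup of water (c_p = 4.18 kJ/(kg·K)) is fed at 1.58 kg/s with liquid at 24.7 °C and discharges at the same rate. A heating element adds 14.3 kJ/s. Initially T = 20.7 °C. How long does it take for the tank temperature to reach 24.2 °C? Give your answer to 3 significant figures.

289 s

First-law balance (no shaft work): M c_p dT/dt = ṁ c_p (T_in − T) + 14.3.
τ = M/ṁ = 344.94 s; T_ss = T_in + Q̇/(ṁ c_p) = 26.865 °C.
T(t) = T_ss + (T₀ − T_ss) e^(−t/τ). Set T = 24.2:
e^(−t/τ) = (24.2 − 26.865)/(20.7 − 26.865) = 0.43230
t = −344.94 · ln(0.43230) = 289.28 s.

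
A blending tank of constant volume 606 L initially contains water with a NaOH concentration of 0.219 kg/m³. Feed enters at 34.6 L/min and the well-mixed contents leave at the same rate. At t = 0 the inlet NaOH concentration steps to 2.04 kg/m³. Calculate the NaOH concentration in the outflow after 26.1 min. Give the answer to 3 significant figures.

1.63 kg/m³

Species balance on the tank: V dC/dt = Q(C_in − C).
So dC/dt = (C_in − C)/τ with τ = V/Q = 606/34.6 = 17.514 min.
C approaches C_in exponentially: C(t) = C_in + (C₀ − C_in) e^(−t/τ).
C(26.1) = 2.04 + (0.219 − 2.04)·e^(−26.1/17.514) = 2.04 + (-1.8210)·0.22533 = 1.6297 kg/m³.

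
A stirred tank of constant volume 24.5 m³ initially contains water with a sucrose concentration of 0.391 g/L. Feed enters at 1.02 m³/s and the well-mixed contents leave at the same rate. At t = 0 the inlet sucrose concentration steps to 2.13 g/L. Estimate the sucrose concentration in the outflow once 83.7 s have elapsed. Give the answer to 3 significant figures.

2.08 g/L

Mass balance on the solute (V constant): V dC/dt = Q(C_in − C).
Time constant τ = V/Q = 24.5/1.02 = 24.020 s.
This is linear first-order; C(t) = C_in + (C₀ − C_in) e^(−t/τ).
C(83.7) = 2.13 + (0.391 − 2.13)·e^(−83.7/24.020) = 2.13 + (-1.7390)·0.030664 = 2.0767 g/L.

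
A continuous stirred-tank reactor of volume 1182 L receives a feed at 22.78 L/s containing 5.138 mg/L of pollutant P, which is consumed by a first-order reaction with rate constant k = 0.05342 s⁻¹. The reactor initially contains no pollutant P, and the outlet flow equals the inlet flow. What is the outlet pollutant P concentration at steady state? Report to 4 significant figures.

V dC/dt = Q(C_in − C) − k V C.
At steady state: 0 = Q C_in − (Q + kV) C_ss, so C_ss = Q C_in/(Q + kV).
C_ss = 22.78·5.138/(22.78 + 0.05342·1182) = 117.044/85.9224 = 1.36220 mg/L.

1.362 mg/L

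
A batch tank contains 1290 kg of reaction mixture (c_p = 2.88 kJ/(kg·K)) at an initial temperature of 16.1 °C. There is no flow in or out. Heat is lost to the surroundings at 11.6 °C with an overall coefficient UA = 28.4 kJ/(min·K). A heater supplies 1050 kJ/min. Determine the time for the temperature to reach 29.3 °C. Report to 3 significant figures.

M c_p dT/dt = −UA(T − T_amb) + Q̇.
τ = M c_p/UA = 130.82 min; T_ss = T_amb + Q̇/UA = 11.6 + 1050/28.4 = 48.572 °C.
T(t) = T_ss + (T₀ − T_ss)e^(−t/τ); set T = 29.3:
t = −τ ln[(T − T_ss)/(T₀ − T_ss)] = −130.82 · ln(0.59349) = 68.251 min.

68.3 min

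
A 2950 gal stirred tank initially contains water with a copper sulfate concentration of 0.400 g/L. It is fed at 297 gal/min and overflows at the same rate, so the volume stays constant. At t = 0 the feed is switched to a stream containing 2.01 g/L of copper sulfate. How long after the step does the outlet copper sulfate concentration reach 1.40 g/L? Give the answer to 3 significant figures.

Species balance: V dC/dt = Q(C_in − C) ⇒ τ = V/Q = 9.9327 min.
C(t) = C_in + (C₀ − C_in) e^(−t/τ). Set C = 1.40 and solve for t:
e^(−t/τ) = (C − C_in)/(C₀ − C_in) = (1.40 − 2.01)/(0.400 − 2.01) = 0.37888
t = −τ ln(…) = 9.9327 × 0.97053 = 9.6399 min.

9.64 min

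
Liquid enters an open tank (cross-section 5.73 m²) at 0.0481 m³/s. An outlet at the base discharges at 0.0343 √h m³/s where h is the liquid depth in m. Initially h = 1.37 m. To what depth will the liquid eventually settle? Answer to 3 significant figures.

1.97 m

A dh/dt = Q_in − 0.0343 √h. Steady state requires inflow = outflow:
Q_in = 0.0343 √h_ss ⇒ √h_ss = 0.0481/0.0343 = 1.4023.
h_ss = 1.4023² = 1.9665 m. (Since h₀ = 1.37 m < h_ss, the level will rise toward this value.)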